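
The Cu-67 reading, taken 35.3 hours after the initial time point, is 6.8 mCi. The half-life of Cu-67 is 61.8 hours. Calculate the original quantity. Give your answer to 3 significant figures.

Number of half-lives elapsed: n = 35.3/61.8 ≈ 0.5712.
A₀ = A × 2^n = 6.8 × 2^0.5712 = 6.8 × 1.4858 ≈ 10.103 mCi.

10.1 mCi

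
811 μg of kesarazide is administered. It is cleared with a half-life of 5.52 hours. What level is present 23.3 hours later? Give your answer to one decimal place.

Number of half-lives: n = 23.3/5.52 ≈ 4.221.
Remaining = 811 × (1/2)^4.221 = 811 × 0.053623 ≈ 43.488 μg.

43.5 μg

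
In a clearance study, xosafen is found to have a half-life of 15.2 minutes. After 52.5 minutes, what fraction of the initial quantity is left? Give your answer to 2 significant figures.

0.091

n = 52.5/15.2 ≈ 3.4539 half-lives.
Fraction remaining = (1/2)^3.4539 ≈ 0.091255.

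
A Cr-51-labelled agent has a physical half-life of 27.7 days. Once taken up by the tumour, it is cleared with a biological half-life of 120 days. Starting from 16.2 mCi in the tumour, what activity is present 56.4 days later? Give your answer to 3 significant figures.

2.85 mCi

1/t_eff = 1/t_phys + 1/t_biol = 1/27.7 + 1/120 = 0.044434 per day.
t_eff = 27.7 × 120 / (27.7 + 120) ≈ 22.505 days.
Remaining = 16.2 × (1/2)^(56.4/22.505) = 16.2 × (1/2)^2.5061 ≈ 2.8517 mCi.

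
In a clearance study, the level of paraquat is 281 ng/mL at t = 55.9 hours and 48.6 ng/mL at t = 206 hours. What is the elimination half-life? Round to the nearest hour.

Over Δt = 206 − 55.9 = 150.1 hours, the level fell by a factor of 281/48.6 ≈ 5.7819.
n = log₂(5.7819) ≈ 2.5315 half-lives, so t½ = 150.1/2.5315 ≈ 59.292 hours.

59 hours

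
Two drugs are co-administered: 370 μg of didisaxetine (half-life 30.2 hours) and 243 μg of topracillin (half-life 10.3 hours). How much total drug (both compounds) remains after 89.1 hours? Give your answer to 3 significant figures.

didisaxetine: 370 × (1/2)^(89.1/30.2) = 370 × (1/2)^2.9503 ≈ 47.87 μg.
topracillin: 243 × (1/2)^(89.1/10.3) = 243 × (1/2)^8.6505 ≈ 0.60471 μg.
Total = 47.87 + 0.60471 ≈ 48.475 μg.

48.5 μg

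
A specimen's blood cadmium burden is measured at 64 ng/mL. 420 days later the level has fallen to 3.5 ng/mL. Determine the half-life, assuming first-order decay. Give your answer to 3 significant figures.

A/A₀ = 3.5/64 ≈ 0.054688.
n = log₂(18.286) ≈ 4.1926 half-lives elapsed in 420 days.
t½ = 420/4.1926 ≈ 100.18 days.

100 days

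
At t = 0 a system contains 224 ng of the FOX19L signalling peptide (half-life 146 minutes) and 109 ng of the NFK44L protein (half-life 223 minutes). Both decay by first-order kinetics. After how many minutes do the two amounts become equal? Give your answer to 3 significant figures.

Set 224·(1/2)^(t/146) = 109·(1/2)^(t/223).
Taking log₂: log₂(224/109) = t·(1/146 − 1/223).
log₂(2.055) = 1.0392; 1/146 − 1/223 = 0.002365.
t = 1.0392 / 0.002365 ≈ 439.39 minutes.

439 minutes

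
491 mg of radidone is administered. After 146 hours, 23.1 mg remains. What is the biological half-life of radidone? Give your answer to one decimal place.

A/A₀ = 23.1/491 ≈ 0.047047.
n = log₂(21.255) ≈ 4.4098 half-lives elapsed in 146 hours.
t½ = 146/4.4098 ≈ 33.108 hours.

33.1 hours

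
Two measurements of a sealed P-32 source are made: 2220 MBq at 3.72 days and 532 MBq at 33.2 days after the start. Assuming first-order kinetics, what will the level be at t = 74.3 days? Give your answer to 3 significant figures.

Over Δt = 33.2 − 3.72 = 29.48 days, the level fell by a factor of 2220/532 ≈ 4.1729.
n = log₂(4.1729) ≈ 2.0611 half-lives, so t½ = 29.48/2.0611 ≈ 14.303 days.
From t = 33.2 to t = 74.3: 532 × (1/2)^((74.3−33.2)/14.303) ≈ 72.596 MBq.

72.6 MBq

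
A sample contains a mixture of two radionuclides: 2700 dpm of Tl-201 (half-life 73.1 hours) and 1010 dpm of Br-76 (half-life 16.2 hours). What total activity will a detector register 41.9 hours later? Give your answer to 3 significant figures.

Tl-201: 2700 × (1/2)^(41.9/73.1) = 2700 × (1/2)^0.57319 ≈ 1814.8 dpm.
Br-76: 1010 × (1/2)^(41.9/16.2) = 1010 × (1/2)^2.5864 ≈ 168.16 dpm.
Total = 1814.8 + 168.16 ≈ 1982.9 dpm.

1980 dpm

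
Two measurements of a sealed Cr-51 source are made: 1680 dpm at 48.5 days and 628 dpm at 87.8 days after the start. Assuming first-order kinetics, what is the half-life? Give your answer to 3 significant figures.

27.7 days

Over Δt = 87.8 − 48.5 = 39.3 days, the level fell by a factor of 1680/628 ≈ 2.6752.
n = log₂(2.6752) ≈ 1.4196 half-lives, so t½ = 39.3/1.4196 ≈ 27.683 days.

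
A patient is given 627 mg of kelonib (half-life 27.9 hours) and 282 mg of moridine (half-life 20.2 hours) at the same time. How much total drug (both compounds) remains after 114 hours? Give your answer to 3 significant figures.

42.6 mg

kelonib: 627 × (1/2)^(114/27.9) = 627 × (1/2)^4.086 ≈ 36.919 mg.
moridine: 282 × (1/2)^(114/20.2) = 282 × (1/2)^5.6436 ≈ 5.6411 mg.
Total = 36.919 + 5.6411 ≈ 42.56 mg.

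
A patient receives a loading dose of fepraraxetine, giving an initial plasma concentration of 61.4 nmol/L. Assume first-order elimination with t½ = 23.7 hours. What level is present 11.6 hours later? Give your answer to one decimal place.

43.7 nmol/L

Number of half-lives: n = 11.6/23.7 ≈ 0.48945.
Remaining = 61.4 × (1/2)^0.48945 = 61.4 × 0.7123 ≈ 43.735 nmol/L.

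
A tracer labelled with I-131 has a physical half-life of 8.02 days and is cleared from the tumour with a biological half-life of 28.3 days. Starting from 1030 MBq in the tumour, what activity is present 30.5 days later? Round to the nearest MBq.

1/t_eff = 1/t_phys + 1/t_biol = 1/8.02 + 1/28.3 = 0.16002 per day.
t_eff = 8.02 × 28.3 / (8.02 + 28.3) ≈ 6.2491 days.
Remaining = 1030 × (1/2)^(30.5/6.2491) = 1030 × (1/2)^4.8807 ≈ 34.962 MBq.

35 MBq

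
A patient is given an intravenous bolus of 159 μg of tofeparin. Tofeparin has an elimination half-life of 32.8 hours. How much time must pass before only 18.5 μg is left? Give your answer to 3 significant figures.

Fraction remaining = 18.5/159 ≈ 0.11635.
n = log₂(159/18.5) = ln(8.5946)/ln 2 ≈ 3.1034 half-lives.
t = n × t½ = 3.1034 × 32.8 ≈ 101.79 hours.

102 hours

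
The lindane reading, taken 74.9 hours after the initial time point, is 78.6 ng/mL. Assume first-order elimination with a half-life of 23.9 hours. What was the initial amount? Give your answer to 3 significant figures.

690 ng/mL

Number of half-lives elapsed: n = 74.9/23.9 ≈ 3.1339.
A₀ = A × 2^n = 78.6 × 2^3.1339 = 78.6 × 8.778 ≈ 689.95 ng/mL.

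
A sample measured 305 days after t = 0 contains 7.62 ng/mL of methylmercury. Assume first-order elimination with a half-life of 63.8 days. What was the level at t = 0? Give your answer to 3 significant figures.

Number of half-lives elapsed: n = 305/63.8 ≈ 4.7806.
A₀ = A × 2^n = 7.62 × 2^4.7806 = 7.62 × 27.485 ≈ 209.43 ng/mL.

209 ng/mL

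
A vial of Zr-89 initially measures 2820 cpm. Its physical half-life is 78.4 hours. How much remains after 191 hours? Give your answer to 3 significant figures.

521 cpm

Number of half-lives: n = 191/78.4 ≈ 2.4362.
Remaining = 2820 × (1/2)^2.4362 = 2820 × 0.18477 ≈ 521.04 cpm.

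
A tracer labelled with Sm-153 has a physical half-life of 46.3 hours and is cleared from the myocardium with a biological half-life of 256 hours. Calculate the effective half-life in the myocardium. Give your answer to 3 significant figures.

1/t_eff = 1/t_phys + 1/t_biol = 1/46.3 + 1/256 = 0.025505 per hour.
t_eff = 46.3 × 256 / (46.3 + 256) ≈ 39.209 hours.

39.2 hours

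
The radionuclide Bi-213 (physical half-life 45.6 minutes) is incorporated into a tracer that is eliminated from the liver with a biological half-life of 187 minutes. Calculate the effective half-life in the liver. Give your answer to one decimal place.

1/t_eff = 1/t_phys + 1/t_biol = 1/45.6 + 1/187 = 0.027277 per minute.
t_eff = 45.6 × 187 / (45.6 + 187) ≈ 36.66 minutes.

36.7 minutes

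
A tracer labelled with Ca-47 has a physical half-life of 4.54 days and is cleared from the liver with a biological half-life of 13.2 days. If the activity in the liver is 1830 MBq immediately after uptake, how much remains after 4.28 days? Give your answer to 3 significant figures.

1/t_eff = 1/t_phys + 1/t_biol = 1/4.54 + 1/13.2 = 0.29602 per day.
t_eff = 4.54 × 13.2 / (4.54 + 13.2) ≈ 3.3781 days.
Remaining = 1830 × (1/2)^(4.28/3.3781) = 1830 × (1/2)^1.267 ≈ 760.42 MBq.

760 MBq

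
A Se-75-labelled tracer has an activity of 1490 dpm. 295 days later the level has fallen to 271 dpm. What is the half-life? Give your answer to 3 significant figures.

120 days

A/A₀ = 271/1490 ≈ 0.18188.
n = log₂(5.4982) ≈ 2.4589 half-lives elapsed in 295 days.
t½ = 295/2.4589 ≈ 119.97 days.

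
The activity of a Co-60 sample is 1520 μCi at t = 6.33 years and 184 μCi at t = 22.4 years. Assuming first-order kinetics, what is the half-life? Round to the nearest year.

5 years

Over Δt = 22.4 − 6.33 = 16.07 years, the level fell by a factor of 1520/184 ≈ 8.2609.
n = log₂(8.2609) ≈ 3.0463 half-lives, so t½ = 16.07/3.0463 ≈ 5.2753 years.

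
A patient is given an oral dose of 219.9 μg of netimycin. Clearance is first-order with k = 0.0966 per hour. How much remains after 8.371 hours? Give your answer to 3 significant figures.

t½ = ln 2 / k = 0.69315 / 0.0966 ≈ 7.1754 hours.
Number of half-lives: n = 8.371/7.1754 ≈ 1.1666.
Remaining = 219.9 × (1/2)^1.1666 = 219.9 × 0.44546 ≈ 97.958 μg.

98.0 μg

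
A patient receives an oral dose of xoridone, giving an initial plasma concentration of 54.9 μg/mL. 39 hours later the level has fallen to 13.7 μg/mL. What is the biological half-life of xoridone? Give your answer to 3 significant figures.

A/A₀ = 13.7/54.9 ≈ 0.24954.
n = log₂(4.0073) ≈ 2.0026 half-lives elapsed in 39 hours.
t½ = 39/2.0026 ≈ 19.474 hours.

19.5 hours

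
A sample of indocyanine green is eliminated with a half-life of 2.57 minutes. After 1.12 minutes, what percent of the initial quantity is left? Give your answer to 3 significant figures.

73.9%

n = 1.12/2.57 ≈ 0.4358 half-lives.
Fraction remaining = (1/2)^0.4358 ≈ 0.73928, i.e. 73.928%.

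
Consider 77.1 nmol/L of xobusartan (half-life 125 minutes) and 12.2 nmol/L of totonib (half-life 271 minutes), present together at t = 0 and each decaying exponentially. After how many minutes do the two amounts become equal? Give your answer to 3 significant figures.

617 minutes

Set 77.1·(1/2)^(t/125) = 12.2·(1/2)^(t/271).
Taking log₂: log₂(77.1/12.2) = t·(1/125 − 1/271).
log₂(6.3197) = 2.6598; 1/125 − 1/271 = 0.00431.
t = 2.6598 / 0.00431 ≈ 617.14 minutes.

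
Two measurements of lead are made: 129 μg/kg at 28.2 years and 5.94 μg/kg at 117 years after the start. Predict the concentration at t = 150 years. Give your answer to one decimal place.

1.9 μg/kg

Over Δt = 117 − 28.2 = 88.8 years, the level fell by a factor of 129/5.94 ≈ 21.717.
n = log₂(21.717) ≈ 4.4408 half-lives, so t½ = 88.8/4.4408 ≈ 19.997 years.
From t = 117 to t = 150: 5.94 × (1/2)^((150−117)/19.997) ≈ 1.8923 μg/kg.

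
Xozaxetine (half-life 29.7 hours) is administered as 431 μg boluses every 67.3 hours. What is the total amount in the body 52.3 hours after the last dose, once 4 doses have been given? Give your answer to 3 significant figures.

The 4 doses were given 254.2, 186.9, 119.6, 52.3 hours ago.
Total = 431·(1/2)^(254.2/29.7) + 431·(1/2)^(186.9/29.7) + 431·(1/2)^(119.6/29.7) + 431·(1/2)^(52.3/29.7)
      = 1.1428 + 5.4969 + 26.439 + 127.17 ≈ 160.25 μg.

160 μg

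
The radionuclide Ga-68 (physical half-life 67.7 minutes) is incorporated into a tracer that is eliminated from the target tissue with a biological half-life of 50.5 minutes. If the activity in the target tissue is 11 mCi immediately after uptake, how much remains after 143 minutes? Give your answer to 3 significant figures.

0.357 mCi

1/t_eff = 1/t_phys + 1/t_biol = 1/67.7 + 1/50.5 = 0.034573 per minute.
t_eff = 67.7 × 50.5 / (67.7 + 50.5) ≈ 28.924 minutes.
Remaining = 11 × (1/2)^(143/28.924) = 11 × (1/2)^4.9439 ≈ 0.35737 mCi.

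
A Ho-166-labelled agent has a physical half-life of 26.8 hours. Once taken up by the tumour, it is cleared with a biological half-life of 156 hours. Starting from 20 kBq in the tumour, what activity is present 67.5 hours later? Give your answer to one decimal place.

2.6 kBq

1/t_eff = 1/t_phys + 1/t_biol = 1/26.8 + 1/156 = 0.043724 per hour.
t_eff = 26.8 × 156 / (26.8 + 156) ≈ 22.871 hours.
Remaining = 20 × (1/2)^(67.5/22.871) = 20 × (1/2)^2.9513 ≈ 2.5857 kBq.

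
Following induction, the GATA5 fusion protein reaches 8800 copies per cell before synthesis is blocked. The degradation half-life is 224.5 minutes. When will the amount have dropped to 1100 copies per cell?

673.5 minutes

1100/8800 = 1/8, so 3 half-lives have elapsed.
t = 3 × 224.5 = 673.5 minutes.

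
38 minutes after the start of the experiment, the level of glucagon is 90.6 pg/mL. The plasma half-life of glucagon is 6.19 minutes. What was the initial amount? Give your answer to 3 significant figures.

Number of half-lives elapsed: n = 38/6.19 ≈ 6.1389.
A₀ = A × 2^n = 90.6 × 2^6.1389 = 90.6 × 70.47 ≈ 6384.6 pg/mL.

6380 pg/mL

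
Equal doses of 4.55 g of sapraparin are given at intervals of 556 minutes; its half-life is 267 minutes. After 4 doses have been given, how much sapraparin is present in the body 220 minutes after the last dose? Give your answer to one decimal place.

The 4 doses were given 1888, 1332, 776, 220 minutes ago.
Total = 4.55·(1/2)^(1888/267) + 4.55·(1/2)^(1332/267) + 4.55·(1/2)^(776/267) + 4.55·(1/2)^(220/267)
      = 0.033836 + 0.1433 + 0.60689 + 2.5702 ≈ 3.3543 g.

3.4 g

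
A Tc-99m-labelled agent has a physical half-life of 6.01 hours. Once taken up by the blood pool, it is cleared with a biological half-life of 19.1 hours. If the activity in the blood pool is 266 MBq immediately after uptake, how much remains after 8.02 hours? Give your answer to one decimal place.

78.8 MBq

1/t_eff = 1/t_phys + 1/t_biol = 1/6.01 + 1/19.1 = 0.21875 per hour.
t_eff = 6.01 × 19.1 / (6.01 + 19.1) ≈ 4.5715 hours.
Remaining = 266 × (1/2)^(8.02/4.5715) = 266 × (1/2)^1.7543 ≈ 78.845 MBq.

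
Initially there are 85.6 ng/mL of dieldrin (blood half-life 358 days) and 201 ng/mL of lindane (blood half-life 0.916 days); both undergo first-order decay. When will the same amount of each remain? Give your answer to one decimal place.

Set 85.6·(1/2)^(t/358) = 201·(1/2)^(t/0.916).
Taking log₂: log₂(85.6/201) = t·(1/358 − 1/0.916).
log₂(0.42587) = -1.2315; 1/358 − 1/0.916 = -1.0889.
t = -1.2315 / -1.0889 ≈ 1.131 days.

1.1 days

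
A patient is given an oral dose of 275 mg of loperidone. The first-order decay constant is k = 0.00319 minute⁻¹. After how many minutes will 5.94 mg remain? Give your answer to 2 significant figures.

1200 minutes

t½ = ln 2 / k = 0.69315 / 0.00319 ≈ 217.29 minutes.
Fraction remaining = 5.94/275 ≈ 0.0216.
n = log₂(275/5.94) = ln(46.296)/ln 2 ≈ 5.5328 half-lives.
t = n × t½ = 5.5328 × 217.29 ≈ 1202.2 minutes.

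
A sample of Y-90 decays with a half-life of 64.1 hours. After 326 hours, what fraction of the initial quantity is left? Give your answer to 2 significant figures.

0.029

n = 326/64.1 ≈ 5.0858 half-lives.
Fraction remaining = (1/2)^5.0858 ≈ 0.029446.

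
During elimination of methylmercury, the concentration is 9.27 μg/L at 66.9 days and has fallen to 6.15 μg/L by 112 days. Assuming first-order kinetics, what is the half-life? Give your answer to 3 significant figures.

76.2 days

Over Δt = 112 − 66.9 = 45.1 days, the level fell by a factor of 9.27/6.15 ≈ 1.5073.
n = log₂(1.5073) ≈ 0.59198 half-lives, so t½ = 45.1/0.59198 ≈ 76.185 days.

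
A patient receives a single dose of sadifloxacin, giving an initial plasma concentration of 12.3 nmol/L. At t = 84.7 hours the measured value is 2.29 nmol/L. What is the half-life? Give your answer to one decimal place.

34.9 hours

A/A₀ = 2.29/12.3 ≈ 0.18618.
n = log₂(5.3712) ≈ 2.4252 half-lives elapsed in 84.7 hours.
t½ = 84.7/2.4252 ≈ 34.924 hours.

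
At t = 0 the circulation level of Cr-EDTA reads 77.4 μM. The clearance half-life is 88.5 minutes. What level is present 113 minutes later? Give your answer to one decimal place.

31.9 μM

Number of half-lives: n = 113/88.5 ≈ 1.2768.
Remaining = 77.4 × (1/2)^1.2768 = 77.4 × 0.4127 ≈ 31.943 μM.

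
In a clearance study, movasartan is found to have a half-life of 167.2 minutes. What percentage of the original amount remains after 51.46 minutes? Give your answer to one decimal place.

n = 51.46/167.2 ≈ 0.30778 half-lives.
Fraction remaining = (1/2)^0.30778 ≈ 0.80789, i.e. 80.789%.

80.8%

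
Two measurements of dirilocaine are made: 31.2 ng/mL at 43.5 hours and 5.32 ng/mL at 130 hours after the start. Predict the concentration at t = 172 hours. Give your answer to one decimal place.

2.3 ng/mL

Over Δt = 130 − 43.5 = 86.5 hours, the level fell by a factor of 31.2/5.32 ≈ 5.8647.
n = log₂(5.8647) ≈ 2.552 half-lives, so t½ = 86.5/2.552 ≈ 33.894 hours.
From t = 130 to t = 172: 5.32 × (1/2)^((172−130)/33.894) ≈ 2.2537 ng/mL.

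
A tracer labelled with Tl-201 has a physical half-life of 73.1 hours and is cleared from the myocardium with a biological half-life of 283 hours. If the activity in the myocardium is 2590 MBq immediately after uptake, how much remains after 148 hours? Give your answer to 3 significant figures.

443 MBq

1/t_eff = 1/t_phys + 1/t_biol = 1/73.1 + 1/283 = 0.017213 per hour.
t_eff = 73.1 × 283 / (73.1 + 283) ≈ 58.094 hours.
Remaining = 2590 × (1/2)^(148/58.094) = 2590 × (1/2)^2.5476 ≈ 442.99 MBq.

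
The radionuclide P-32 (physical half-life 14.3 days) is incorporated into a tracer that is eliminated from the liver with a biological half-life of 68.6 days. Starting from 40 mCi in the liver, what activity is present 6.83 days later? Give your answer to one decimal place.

1/t_eff = 1/t_phys + 1/t_biol = 1/14.3 + 1/68.6 = 0.084507 per day.
t_eff = 14.3 × 68.6 / (14.3 + 68.6) ≈ 11.833 days.
Remaining = 40 × (1/2)^(6.83/11.833) = 40 × (1/2)^0.57719 ≈ 26.811 mCi.

26.8 mCi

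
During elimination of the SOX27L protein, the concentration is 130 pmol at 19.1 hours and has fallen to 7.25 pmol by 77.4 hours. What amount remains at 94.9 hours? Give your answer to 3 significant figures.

3.05 pmol

Over Δt = 77.4 − 19.1 = 58.3 hours, the level fell by a factor of 130/7.25 ≈ 17.931.
n = log₂(17.931) ≈ 4.1644 half-lives, so t½ = 58.3/4.1644 ≈ 14 hours.
From t = 77.4 to t = 94.9: 7.25 × (1/2)^((94.9−77.4)/14) ≈ 3.0482 pmol.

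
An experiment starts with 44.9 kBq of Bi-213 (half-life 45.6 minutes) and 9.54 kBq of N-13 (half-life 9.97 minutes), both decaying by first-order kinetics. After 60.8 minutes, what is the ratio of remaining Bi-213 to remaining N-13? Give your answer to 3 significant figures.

128

Bi-213: 44.9 × (1/2)^(60.8/45.6) = 44.9 × (1/2)^1.3333 ≈ 17.819 kBq.
N-13: 9.54 × (1/2)^(60.8/9.97) = 9.54 × (1/2)^6.0983 ≈ 0.13924 kBq.
Ratio ≈ 17.819 / 0.13924 ≈ 127.97.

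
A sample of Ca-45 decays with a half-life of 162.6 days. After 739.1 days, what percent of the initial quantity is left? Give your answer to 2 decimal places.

n = 739.1/162.6 ≈ 4.5455 half-lives.
Fraction remaining = (1/2)^4.5455 ≈ 0.042822, i.e. 4.2822%.

4.28%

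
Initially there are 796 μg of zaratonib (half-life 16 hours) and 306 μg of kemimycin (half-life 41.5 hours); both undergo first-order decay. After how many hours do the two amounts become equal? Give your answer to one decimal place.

Set 796·(1/2)^(t/16) = 306·(1/2)^(t/41.5).
Taking log₂: log₂(796/306) = t·(1/16 − 1/41.5).
log₂(2.6013) = 1.3792; 1/16 − 1/41.5 = 0.038404.
t = 1.3792 / 0.038404 ≈ 35.914 hours.

35.9 hours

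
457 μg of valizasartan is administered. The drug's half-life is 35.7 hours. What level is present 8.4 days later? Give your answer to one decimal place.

Convert the elapsed time: 8.4 days = 201.6 hours.
Number of half-lives: n = 201.6/35.7 ≈ 5.6471.
Remaining = 457 × (1/2)^5.6471 = 457 × 0.019956 ≈ 9.1197 μg.

9.1 μg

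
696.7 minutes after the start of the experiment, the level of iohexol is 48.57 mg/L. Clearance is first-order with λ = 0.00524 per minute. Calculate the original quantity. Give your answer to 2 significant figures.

1900 mg/L

t½ = ln 2 / λ = 0.69315 / 0.00524 ≈ 132.28 minutes.
Number of half-lives elapsed: n = 696.7/132.28 ≈ 5.2669.
A₀ = A × 2^n = 48.57 × 2^5.2669 = 48.57 × 38.502 ≈ 1870 mg/L.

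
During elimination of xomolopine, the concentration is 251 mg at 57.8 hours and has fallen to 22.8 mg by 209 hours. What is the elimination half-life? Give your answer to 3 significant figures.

Over Δt = 209 − 57.8 = 151.2 hours, the level fell by a factor of 251/22.8 ≈ 11.009.
n = log₂(11.009) ≈ 3.4606 half-lives, so t½ = 151.2/3.4606 ≈ 43.692 hours.

43.7 hours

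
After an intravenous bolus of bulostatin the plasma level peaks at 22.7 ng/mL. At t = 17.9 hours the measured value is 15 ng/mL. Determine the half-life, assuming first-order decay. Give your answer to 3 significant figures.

29.9 hours

A/A₀ = 15/22.7 ≈ 0.66079.
n = log₂(1.5133) ≈ 0.59773 half-lives elapsed in 17.9 hours.
t½ = 17.9/0.59773 ≈ 29.947 hours.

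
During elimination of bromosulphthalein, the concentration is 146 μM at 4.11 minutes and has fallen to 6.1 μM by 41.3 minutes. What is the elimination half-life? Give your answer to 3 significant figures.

8.12 minutes

Over Δt = 41.3 − 4.11 = 37.19 minutes, the level fell by a factor of 146/6.1 ≈ 23.934.
n = log₂(23.934) ≈ 4.581 half-lives, so t½ = 37.19/4.581 ≈ 8.1183 minutes.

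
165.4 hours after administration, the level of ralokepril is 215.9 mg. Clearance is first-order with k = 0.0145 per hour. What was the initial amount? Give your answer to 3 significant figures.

t½ = ln 2 / k = 0.69315 / 0.0145 ≈ 47.803 hours.
Number of half-lives elapsed: n = 165.4/47.803 ≈ 3.46.
A₀ = A × 2^n = 215.9 × 2^3.46 = 215.9 × 11.004 ≈ 2375.9 mg.

2380 mg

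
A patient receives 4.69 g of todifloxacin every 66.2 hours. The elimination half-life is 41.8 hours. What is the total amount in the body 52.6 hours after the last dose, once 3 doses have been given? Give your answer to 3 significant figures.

2.83 g

The 3 doses were given 185, 118.8, 52.6 hours ago.
Total = 4.69·(1/2)^(185/41.8) + 4.69·(1/2)^(118.8/41.8) + 4.69·(1/2)^(52.6/41.8)
      = 0.2182 + 0.65405 + 1.9605 ≈ 2.8327 g.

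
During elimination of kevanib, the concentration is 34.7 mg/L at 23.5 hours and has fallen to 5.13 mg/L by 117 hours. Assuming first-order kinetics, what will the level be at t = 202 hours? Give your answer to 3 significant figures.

Over Δt = 117 − 23.5 = 93.5 hours, the level fell by a factor of 34.7/5.13 ≈ 6.7641.
n = log₂(6.7641) ≈ 2.7579 half-lives, so t½ = 93.5/2.7579 ≈ 33.903 hours.
From t = 117 to t = 202: 5.13 × (1/2)^((202−117)/33.903) ≈ 0.90236 mg/L.

0.902 mg/L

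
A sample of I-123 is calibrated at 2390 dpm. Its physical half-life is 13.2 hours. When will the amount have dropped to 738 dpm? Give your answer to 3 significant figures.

22.4 hours

Fraction remaining = 738/2390 ≈ 0.30879.
n = log₂(2390/738) = ln(3.2385)/ln 2 ≈ 1.6953 half-lives.
t = n × t½ = 1.6953 × 13.2 ≈ 22.378 hours.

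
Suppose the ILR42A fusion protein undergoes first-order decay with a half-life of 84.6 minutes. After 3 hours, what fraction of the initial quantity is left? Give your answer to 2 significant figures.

0.23

3 hours = 180 minutes.
n = 180/84.6 ≈ 2.1277 half-lives.
Fraction remaining = (1/2)^2.1277 ≈ 0.22883.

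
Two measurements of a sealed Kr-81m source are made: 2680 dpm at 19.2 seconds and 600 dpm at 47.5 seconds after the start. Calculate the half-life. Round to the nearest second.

13 seconds

Over Δt = 47.5 − 19.2 = 28.3 seconds, the level fell by a factor of 2680/600 ≈ 4.4667.
n = log₂(4.4667) ≈ 2.1592 half-lives, so t½ = 28.3/2.1592 ≈ 13.107 seconds.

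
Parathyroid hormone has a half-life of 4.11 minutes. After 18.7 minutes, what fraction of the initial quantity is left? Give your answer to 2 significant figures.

n = 18.7/4.11 ≈ 4.5499 half-lives.
Fraction remaining = (1/2)^4.5499 ≈ 0.042692.

0.043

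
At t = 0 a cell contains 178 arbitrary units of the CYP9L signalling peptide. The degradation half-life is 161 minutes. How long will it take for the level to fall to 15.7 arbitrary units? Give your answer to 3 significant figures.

Fraction remaining = 15.7/178 ≈ 0.088202.
n = log₂(178/15.7) = ln(11.338)/ln 2 ≈ 3.503 half-lives.
t = n × t½ = 3.503 × 161 ≈ 563.99 minutes.

564 minutes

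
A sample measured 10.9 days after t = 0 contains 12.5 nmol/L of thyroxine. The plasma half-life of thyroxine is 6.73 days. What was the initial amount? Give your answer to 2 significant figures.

38 nmol/L

Number of half-lives elapsed: n = 10.9/6.73 ≈ 1.6196.
A₀ = A × 2^n = 12.5 × 2^1.6196 = 12.5 × 3.0729 ≈ 38.412 nmol/L.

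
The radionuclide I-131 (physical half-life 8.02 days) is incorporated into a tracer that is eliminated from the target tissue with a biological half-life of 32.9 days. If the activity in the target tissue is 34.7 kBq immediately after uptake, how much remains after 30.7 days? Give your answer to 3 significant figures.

1/t_eff = 1/t_phys + 1/t_biol = 1/8.02 + 1/32.9 = 0.15508 per day.
t_eff = 8.02 × 32.9 / (8.02 + 32.9) ≈ 6.4481 days.
Remaining = 34.7 × (1/2)^(30.7/6.4481) = 34.7 × (1/2)^4.7611 ≈ 1.2797 kBq.

1.28 kBq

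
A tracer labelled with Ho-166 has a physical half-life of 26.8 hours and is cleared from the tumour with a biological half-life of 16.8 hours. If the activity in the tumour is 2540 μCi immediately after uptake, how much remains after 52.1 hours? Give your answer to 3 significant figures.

76.9 μCi

1/t_eff = 1/t_phys + 1/t_biol = 1/26.8 + 1/16.8 = 0.096837 per hour.
t_eff = 26.8 × 16.8 / (26.8 + 16.8) ≈ 10.327 hours.
Remaining = 2540 × (1/2)^(52.1/10.327) = 2540 × (1/2)^5.0452 ≈ 76.926 μCi.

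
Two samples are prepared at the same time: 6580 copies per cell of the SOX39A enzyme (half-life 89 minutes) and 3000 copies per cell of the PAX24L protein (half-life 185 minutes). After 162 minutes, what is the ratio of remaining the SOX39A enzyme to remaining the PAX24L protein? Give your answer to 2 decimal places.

1.14

SOX39A enzyme: 6580 × (1/2)^(162/89) = 6580 × (1/2)^1.8202 ≈ 1863.3 copies per cell.
PAX24L protein: 3000 × (1/2)^(162/185) = 3000 × (1/2)^0.87568 ≈ 1635 copies per cell.
Ratio ≈ 1863.3 / 1635 ≈ 1.1396.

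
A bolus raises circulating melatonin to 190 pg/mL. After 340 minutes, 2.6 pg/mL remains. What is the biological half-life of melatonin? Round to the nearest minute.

A/A₀ = 2.6/190 ≈ 0.013684.
n = log₂(73.077) ≈ 6.1913 half-lives elapsed in 340 minutes.
t½ = 340/6.1913 ≈ 54.915 minutes.

55 minutes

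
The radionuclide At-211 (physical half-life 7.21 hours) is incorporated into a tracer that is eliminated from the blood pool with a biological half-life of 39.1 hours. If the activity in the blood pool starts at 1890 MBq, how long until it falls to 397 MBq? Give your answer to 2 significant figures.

14 hours

1/t_eff = 1/t_phys + 1/t_biol = 1/7.21 + 1/39.1 = 0.16427 per hour.
t_eff = 7.21 × 39.1 / (7.21 + 39.1) ≈ 6.0875 hours.
n = log₂(1890/397) ≈ 2.2512; t = 2.2512 × 6.0875 ≈ 13.704 hours.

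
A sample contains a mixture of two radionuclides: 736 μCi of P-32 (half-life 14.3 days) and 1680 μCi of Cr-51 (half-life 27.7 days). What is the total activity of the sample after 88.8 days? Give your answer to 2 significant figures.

P-32: 736 × (1/2)^(88.8/14.3) = 736 × (1/2)^6.2098 ≈ 9.9436 μCi.
Cr-51: 1680 × (1/2)^(88.8/27.7) = 1680 × (1/2)^3.2058 ≈ 182.09 μCi.
Total = 9.9436 + 182.09 ≈ 192.03 μCi.

190 μCi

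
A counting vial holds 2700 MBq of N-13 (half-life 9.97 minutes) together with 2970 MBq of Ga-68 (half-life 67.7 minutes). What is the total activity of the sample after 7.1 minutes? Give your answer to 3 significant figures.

4410 MBq

N-13: 2700 × (1/2)^(7.1/9.97) = 2700 × (1/2)^0.71214 ≈ 1648.1 MBq.
Ga-68: 2970 × (1/2)^(7.1/67.7) = 2970 × (1/2)^0.10487 ≈ 2761.8 MBq.
Total = 1648.1 + 2761.8 ≈ 4409.9 MBq.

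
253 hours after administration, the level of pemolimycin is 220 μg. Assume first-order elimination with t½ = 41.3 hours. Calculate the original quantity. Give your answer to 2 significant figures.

Number of half-lives elapsed: n = 253/41.3 ≈ 6.1259.
A₀ = A × 2^n = 220 × 2^6.1259 = 220 × 69.836 ≈ 15364 μg.

15000 μg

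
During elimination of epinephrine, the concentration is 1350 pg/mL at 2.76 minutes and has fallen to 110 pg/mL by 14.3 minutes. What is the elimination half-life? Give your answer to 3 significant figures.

Over Δt = 14.3 − 2.76 = 11.54 minutes, the level fell by a factor of 1350/110 ≈ 12.273.
n = log₂(12.273) ≈ 3.6174 half-lives, so t½ = 11.54/3.6174 ≈ 3.1902 minutes.

3.19 minutes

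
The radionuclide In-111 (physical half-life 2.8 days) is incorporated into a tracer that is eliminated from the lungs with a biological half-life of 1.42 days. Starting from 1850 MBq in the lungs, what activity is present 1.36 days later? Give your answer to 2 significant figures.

1/t_eff = 1/t_phys + 1/t_biol = 1/2.8 + 1/1.42 = 1.0614 per day.
t_eff = 2.8 × 1.42 / (2.8 + 1.42) ≈ 0.94218 days.
Remaining = 1850 × (1/2)^(1.36/0.94218) = 1850 × (1/2)^1.4435 ≈ 680.22 MBq.

680 MBq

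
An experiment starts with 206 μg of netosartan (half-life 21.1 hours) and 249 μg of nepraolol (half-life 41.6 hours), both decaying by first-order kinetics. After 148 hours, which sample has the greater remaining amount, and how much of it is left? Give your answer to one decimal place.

netosartan: 206 × (1/2)^7.0142 ≈ 1.5936 μg.
nepraolol: 249 × (1/2)^3.5577 ≈ 21.146 μg.
Nepraolol has more remaining, at ≈ 21.146 μg.

nepraolol, 21.1 μg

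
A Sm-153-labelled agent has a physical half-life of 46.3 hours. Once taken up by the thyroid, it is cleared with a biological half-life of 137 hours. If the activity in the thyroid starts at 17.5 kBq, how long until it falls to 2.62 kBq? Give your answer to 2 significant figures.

1/t_eff = 1/t_phys + 1/t_biol = 1/46.3 + 1/137 = 0.028898 per hour.
t_eff = 46.3 × 137 / (46.3 + 137) ≈ 34.605 hours.
n = log₂(17.5/2.62) ≈ 2.7397; t = 2.7397 × 34.605 ≈ 94.808 hours.

95 hours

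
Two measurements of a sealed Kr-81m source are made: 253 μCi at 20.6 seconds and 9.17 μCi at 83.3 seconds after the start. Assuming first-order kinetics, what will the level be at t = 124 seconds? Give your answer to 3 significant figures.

Over Δt = 83.3 − 20.6 = 62.7 seconds, the level fell by a factor of 253/9.17 ≈ 27.59.
n = log₂(27.59) ≈ 4.7861 half-lives, so t½ = 62.7/4.7861 ≈ 13.101 seconds.
From t = 83.3 to t = 124: 9.17 × (1/2)^((124−83.3)/13.101) ≈ 1.0645 μCi.

1.06 μCi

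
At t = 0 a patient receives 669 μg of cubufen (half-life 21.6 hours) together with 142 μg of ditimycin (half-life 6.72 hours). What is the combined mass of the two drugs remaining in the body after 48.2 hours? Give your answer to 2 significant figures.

cubufen: 669 × (1/2)^(48.2/21.6) = 669 × (1/2)^2.2315 ≈ 142.46 μg.
ditimycin: 142 × (1/2)^(48.2/6.72) = 142 × (1/2)^7.1726 ≈ 0.98427 μg.
Total = 142.46 + 0.98427 ≈ 143.44 μg.

140 μg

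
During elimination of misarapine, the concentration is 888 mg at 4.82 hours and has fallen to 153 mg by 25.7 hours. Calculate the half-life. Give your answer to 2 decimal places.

8.23 hours

Over Δt = 25.7 − 4.82 = 20.88 hours, the level fell by a factor of 888/153 ≈ 5.8039.
n = log₂(5.8039) ≈ 2.537 half-lives, so t½ = 20.88/2.537 ≈ 8.2301 hours.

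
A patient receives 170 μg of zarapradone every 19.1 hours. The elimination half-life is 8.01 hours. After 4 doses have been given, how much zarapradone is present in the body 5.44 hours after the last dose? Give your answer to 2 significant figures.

130 μg

The 4 doses were given 62.74, 43.64, 24.54, 5.44 hours ago.
Total = 170·(1/2)^(62.74/8.01) + 170·(1/2)^(43.64/8.01) + 170·(1/2)^(24.54/8.01) + 170·(1/2)^(5.44/8.01)
      = 0.74571 + 3.8939 + 20.333 + 106.17 ≈ 131.14 μg.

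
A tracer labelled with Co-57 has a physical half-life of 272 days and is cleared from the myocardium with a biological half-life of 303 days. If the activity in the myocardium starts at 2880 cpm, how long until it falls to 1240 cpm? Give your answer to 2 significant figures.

1/t_eff = 1/t_phys + 1/t_biol = 1/272 + 1/303 = 0.0069768 per day.
t_eff = 272 × 303 / (272 + 303) ≈ 143.33 days.
n = log₂(2880/1240) ≈ 1.2157; t = 1.2157 × 143.33 ≈ 174.25 days.

170 days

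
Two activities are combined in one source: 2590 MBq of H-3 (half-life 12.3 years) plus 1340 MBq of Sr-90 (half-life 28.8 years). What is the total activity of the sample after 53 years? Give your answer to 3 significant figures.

505 MBq

H-3: 2590 × (1/2)^(53/12.3) = 2590 × (1/2)^4.3089 ≈ 130.67 MBq.
Sr-90: 1340 × (1/2)^(53/28.8) = 1340 × (1/2)^1.8403 ≈ 374.22 MBq.
Total = 130.67 + 374.22 ≈ 504.89 MBq.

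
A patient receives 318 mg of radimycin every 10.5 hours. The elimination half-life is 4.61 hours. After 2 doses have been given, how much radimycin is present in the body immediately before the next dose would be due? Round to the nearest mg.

79 mg

The 2 doses were given 21, 10.5 hours ago.
Total = 318·(1/2)^(21/4.61) + 318·(1/2)^(10.5/4.61)
      = 13.525 + 65.582 ≈ 79.107 mg.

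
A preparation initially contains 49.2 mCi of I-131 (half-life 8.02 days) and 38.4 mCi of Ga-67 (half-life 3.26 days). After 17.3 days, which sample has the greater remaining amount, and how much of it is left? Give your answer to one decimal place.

I-131: 49.2 × (1/2)^2.1571 ≈ 11.031 mCi.
Ga-67: 38.4 × (1/2)^5.3067 ≈ 0.97015 mCi.
I-131 has more remaining, at ≈ 11.031 mCi.

I-131, 11.0 mCi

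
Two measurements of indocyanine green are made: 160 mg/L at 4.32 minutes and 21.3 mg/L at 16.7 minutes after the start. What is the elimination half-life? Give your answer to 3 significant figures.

4.26 minutes

Over Δt = 16.7 − 4.32 = 12.38 minutes, the level fell by a factor of 160/21.3 ≈ 7.5117.
n = log₂(7.5117) ≈ 2.9091 half-lives, so t½ = 12.38/2.9091 ≈ 4.2555 minutes.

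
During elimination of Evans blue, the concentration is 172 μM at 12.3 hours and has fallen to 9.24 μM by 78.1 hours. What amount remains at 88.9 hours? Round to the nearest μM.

6 μM

Over Δt = 78.1 − 12.3 = 65.8 hours, the level fell by a factor of 172/9.24 ≈ 18.615.
n = log₂(18.615) ≈ 4.2184 half-lives, so t½ = 65.8/4.2184 ≈ 15.598 hours.
From t = 78.1 to t = 88.9: 9.24 × (1/2)^((88.9−78.1)/15.598) ≈ 5.718 μM.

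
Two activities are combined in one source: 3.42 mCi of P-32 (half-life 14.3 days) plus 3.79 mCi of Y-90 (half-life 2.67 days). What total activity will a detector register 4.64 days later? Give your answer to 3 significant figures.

3.87 mCi

P-32: 3.42 × (1/2)^(4.64/14.3) = 3.42 × (1/2)^0.32448 ≈ 2.7312 mCi.
Y-90: 3.79 × (1/2)^(4.64/2.67) = 3.79 × (1/2)^1.7378 ≈ 1.1363 mCi.
Total = 2.7312 + 1.1363 ≈ 3.8675 mCi.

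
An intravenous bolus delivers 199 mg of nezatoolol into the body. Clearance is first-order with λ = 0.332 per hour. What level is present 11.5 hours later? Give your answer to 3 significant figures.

t½ = ln 2 / λ = 0.69315 / 0.332 ≈ 2.0878 hours.
Number of half-lives: n = 11.5/2.0878 ≈ 5.5082.
Remaining = 199 × (1/2)^5.5082 = 199 × 0.021972 ≈ 4.3724 mg.

4.37 mg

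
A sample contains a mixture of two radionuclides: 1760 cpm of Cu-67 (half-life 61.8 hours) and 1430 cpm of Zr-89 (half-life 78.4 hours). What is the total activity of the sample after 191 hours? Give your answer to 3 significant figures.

Cu-67: 1760 × (1/2)^(191/61.8) = 1760 × (1/2)^3.0906 ≈ 206.61 cpm.
Zr-89: 1430 × (1/2)^(191/78.4) = 1430 × (1/2)^2.4362 ≈ 264.22 cpm.
Total = 206.61 + 264.22 ≈ 470.82 cpm.

471 cpm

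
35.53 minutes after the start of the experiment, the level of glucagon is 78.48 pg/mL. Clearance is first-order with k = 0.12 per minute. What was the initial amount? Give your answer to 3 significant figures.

t½ = ln 2 / k = 0.69315 / 0.12 ≈ 5.7762 minutes.
Number of half-lives elapsed: n = 35.53/5.7762 ≈ 6.1511.
A₀ = A × 2^n = 78.48 × 2^6.1511 = 78.48 × 71.065 ≈ 5577.2 pg/mL.

5580 pg/mL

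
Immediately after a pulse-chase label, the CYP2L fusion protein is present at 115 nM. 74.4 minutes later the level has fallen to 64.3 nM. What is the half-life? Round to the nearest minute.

A/A₀ = 64.3/115 ≈ 0.55913.
n = log₂(1.7885) ≈ 0.83874 half-lives elapsed in 74.4 minutes.
t½ = 74.4/0.83874 ≈ 88.704 minutes.

89 minutes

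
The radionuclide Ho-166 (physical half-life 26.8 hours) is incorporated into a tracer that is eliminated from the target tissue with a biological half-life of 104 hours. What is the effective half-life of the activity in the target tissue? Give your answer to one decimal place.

1/t_eff = 1/t_phys + 1/t_biol = 1/26.8 + 1/104 = 0.046929 per hour.
t_eff = 26.8 × 104 / (26.8 + 104) ≈ 21.309 hours.

21.3 hours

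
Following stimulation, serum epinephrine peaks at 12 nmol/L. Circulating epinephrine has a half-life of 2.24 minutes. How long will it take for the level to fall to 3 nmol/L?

4.48 minutes

3/12 = 1/4, so 2 half-lives have elapsed.
t = 2 × 2.24 = 4.48 minutes.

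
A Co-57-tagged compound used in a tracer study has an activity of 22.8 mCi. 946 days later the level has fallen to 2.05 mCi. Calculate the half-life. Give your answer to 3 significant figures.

A/A₀ = 2.05/22.8 ≈ 0.089912.
n = log₂(11.122) ≈ 3.4753 half-lives elapsed in 946 days.
t½ = 946/3.4753 ≈ 272.2 days.

272 days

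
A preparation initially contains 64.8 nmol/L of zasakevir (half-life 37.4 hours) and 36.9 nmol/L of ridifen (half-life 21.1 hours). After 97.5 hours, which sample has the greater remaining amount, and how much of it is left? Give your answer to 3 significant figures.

zasakevir, 10.6 nmol/L

zasakevir: 64.8 × (1/2)^2.607 ≈ 10.637 nmol/L.
ridifen: 36.9 × (1/2)^4.6209 ≈ 1.4997 nmol/L.
Zasakevir has more remaining, at ≈ 10.637 nmol/L.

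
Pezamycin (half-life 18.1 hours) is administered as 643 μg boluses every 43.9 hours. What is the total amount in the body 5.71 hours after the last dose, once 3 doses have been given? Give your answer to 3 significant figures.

The 3 doses were given 93.51, 49.61, 5.71 hours ago.
Total = 643·(1/2)^(93.51/18.1) + 643·(1/2)^(49.61/18.1) + 643·(1/2)^(5.71/18.1)
      = 17.906 + 96.188 + 516.71 ≈ 630.8 μg.

631 μg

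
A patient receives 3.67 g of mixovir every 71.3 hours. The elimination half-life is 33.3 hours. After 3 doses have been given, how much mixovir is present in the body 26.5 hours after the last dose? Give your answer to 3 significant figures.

2.70 g

The 3 doses were given 169.1, 97.8, 26.5 hours ago.
Total = 3.67·(1/2)^(169.1/33.3) + 3.67·(1/2)^(97.8/33.3) + 3.67·(1/2)^(26.5/33.3)
      = 0.10865 + 0.47925 + 2.114 ≈ 2.7019 g.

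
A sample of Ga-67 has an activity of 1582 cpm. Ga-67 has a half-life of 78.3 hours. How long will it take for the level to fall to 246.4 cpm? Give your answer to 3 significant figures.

Fraction remaining = 246.4/1582 ≈ 0.15575.
n = log₂(1582/246.4) = ln(6.4205)/ln 2 ≈ 2.6827 half-lives.
t = n × t½ = 2.6827 × 78.3 ≈ 210.05 hours.

210 hours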